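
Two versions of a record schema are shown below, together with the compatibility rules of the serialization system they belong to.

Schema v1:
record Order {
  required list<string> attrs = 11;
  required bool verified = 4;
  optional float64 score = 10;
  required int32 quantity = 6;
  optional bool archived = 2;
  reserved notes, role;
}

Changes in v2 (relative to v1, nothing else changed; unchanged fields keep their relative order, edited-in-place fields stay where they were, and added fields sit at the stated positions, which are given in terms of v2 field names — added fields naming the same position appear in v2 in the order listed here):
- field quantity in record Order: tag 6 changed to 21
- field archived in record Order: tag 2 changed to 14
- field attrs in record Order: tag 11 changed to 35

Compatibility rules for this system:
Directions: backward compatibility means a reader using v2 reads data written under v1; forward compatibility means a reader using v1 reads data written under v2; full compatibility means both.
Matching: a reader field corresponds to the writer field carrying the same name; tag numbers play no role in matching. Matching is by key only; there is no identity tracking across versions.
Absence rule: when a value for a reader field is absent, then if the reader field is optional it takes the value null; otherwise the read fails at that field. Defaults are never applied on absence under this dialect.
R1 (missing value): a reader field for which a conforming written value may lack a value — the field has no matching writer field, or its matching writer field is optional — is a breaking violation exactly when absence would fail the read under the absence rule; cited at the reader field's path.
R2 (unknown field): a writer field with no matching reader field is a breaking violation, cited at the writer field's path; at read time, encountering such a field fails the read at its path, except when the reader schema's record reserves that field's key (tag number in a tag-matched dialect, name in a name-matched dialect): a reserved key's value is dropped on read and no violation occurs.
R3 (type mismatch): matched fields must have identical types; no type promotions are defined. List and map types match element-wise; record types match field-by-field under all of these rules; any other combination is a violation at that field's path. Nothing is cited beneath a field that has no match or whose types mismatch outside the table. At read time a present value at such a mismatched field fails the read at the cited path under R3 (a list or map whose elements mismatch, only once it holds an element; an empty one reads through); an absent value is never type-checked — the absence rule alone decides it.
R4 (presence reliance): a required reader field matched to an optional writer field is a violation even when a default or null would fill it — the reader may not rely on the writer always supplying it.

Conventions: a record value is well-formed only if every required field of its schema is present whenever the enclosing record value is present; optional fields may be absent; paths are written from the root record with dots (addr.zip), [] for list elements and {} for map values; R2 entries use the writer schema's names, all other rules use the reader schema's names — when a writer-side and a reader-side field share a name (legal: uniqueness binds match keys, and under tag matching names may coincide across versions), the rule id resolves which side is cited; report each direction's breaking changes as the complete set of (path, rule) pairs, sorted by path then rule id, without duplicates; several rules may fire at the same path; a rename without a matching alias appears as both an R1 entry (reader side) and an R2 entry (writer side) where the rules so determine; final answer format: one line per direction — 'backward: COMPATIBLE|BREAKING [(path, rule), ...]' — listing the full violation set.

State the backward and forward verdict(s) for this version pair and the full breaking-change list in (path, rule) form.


in Order below, arrows point writer -> reader
backward pass over Order, reader schema v2, writer schema v1:
  writer required, list<string> -> list<string>: reader attrs maps from writer attrs
  writer required, bool -> bool: reader verified maps from writer verified
  writer optional, float64 -> float64: reader score maps from writer score
  writer required, int32 -> int32: reader quantity maps from writer quantity
  writer optional, bool -> bool: reader archived maps from writer archived
  => backward: COMPATIBLE
forward pass over Order, reader schema v1, writer schema v2:
  writer required, list<string> -> list<string>: reader attrs maps from writer attrs
  writer required, bool -> bool: reader verified maps from writer verified
  writer optional, float64 -> float64: reader score maps from writer score
  writer required, int32 -> int32: reader quantity maps from writer quantity
  writer optional, bool -> bool: reader archived maps from writer archived
  => forward: COMPATIBLE

backward: COMPATIBLE []; forward: COMPATIBLE []


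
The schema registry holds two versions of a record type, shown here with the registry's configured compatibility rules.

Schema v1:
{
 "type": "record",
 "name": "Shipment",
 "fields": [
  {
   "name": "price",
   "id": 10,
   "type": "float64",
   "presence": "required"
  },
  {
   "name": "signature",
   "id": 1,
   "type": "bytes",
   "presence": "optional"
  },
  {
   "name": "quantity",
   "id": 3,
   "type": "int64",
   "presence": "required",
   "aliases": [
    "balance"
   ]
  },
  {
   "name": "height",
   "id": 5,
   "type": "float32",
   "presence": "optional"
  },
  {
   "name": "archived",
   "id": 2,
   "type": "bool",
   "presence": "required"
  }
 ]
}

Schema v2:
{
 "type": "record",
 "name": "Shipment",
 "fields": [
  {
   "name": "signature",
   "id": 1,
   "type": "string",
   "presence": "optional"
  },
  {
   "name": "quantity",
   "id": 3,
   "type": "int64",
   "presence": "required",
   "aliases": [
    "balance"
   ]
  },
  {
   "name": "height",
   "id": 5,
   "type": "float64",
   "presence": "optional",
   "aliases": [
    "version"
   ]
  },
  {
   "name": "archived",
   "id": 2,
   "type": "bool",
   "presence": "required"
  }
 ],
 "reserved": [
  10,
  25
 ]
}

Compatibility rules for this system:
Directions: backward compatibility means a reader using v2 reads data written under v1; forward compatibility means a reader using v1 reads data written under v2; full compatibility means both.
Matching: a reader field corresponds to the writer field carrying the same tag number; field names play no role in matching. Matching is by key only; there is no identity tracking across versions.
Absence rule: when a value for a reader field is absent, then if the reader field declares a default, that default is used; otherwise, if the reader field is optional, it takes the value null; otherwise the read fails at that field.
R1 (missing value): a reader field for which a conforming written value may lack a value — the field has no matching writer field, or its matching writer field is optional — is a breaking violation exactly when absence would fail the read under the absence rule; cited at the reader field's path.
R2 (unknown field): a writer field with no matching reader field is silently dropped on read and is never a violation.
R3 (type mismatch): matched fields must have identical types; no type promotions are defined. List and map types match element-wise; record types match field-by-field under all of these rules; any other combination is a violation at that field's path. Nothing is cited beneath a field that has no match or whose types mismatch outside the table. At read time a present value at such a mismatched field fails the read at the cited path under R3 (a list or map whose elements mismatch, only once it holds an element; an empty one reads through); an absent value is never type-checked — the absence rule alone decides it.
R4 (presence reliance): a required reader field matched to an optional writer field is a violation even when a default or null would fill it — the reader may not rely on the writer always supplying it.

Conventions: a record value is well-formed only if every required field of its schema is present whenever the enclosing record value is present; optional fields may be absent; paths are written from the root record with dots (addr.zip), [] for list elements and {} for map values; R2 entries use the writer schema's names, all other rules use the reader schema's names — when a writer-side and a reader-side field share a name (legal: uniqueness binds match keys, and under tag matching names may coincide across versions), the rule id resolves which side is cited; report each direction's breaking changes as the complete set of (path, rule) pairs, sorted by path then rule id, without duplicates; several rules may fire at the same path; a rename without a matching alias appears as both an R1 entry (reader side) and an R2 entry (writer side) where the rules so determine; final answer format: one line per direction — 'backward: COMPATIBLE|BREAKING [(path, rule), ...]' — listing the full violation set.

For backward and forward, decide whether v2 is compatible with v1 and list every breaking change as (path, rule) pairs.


each type pair in Shipment: writer, then reader
backward for Shipment (reader v2, writer v1):
  writer optional, bytes -> string: reader signature maps from writer signature
  writer required, int64 -> int64: reader quantity maps from writer quantity
  writer optional, float32 -> float64: reader height maps from writer height
  writer required, bool -> bool: reader archived maps from writer archived
  leftover writer field: price
  violation R3 at height
  violation R3 at signature
  => backward: BREAKING (2)
forward for Shipment (reader v1, writer v2):
  price: no writer match
  writer optional, string -> bytes: reader signature maps from writer signature
  writer required, int64 -> int64: reader quantity maps from writer quantity
  writer optional, float64 -> float32: reader height maps from writer height
  writer required, bool -> bool: reader archived maps from writer archived
  violation R3 at height
  violation R1 at price
  violation R3 at signature
  => forward: BREAKING (3)

backward: BREAKING [(height, R3), (signature, R3)]; forward: BREAKING [(height, R3), (price, R1), (signature, R3)]


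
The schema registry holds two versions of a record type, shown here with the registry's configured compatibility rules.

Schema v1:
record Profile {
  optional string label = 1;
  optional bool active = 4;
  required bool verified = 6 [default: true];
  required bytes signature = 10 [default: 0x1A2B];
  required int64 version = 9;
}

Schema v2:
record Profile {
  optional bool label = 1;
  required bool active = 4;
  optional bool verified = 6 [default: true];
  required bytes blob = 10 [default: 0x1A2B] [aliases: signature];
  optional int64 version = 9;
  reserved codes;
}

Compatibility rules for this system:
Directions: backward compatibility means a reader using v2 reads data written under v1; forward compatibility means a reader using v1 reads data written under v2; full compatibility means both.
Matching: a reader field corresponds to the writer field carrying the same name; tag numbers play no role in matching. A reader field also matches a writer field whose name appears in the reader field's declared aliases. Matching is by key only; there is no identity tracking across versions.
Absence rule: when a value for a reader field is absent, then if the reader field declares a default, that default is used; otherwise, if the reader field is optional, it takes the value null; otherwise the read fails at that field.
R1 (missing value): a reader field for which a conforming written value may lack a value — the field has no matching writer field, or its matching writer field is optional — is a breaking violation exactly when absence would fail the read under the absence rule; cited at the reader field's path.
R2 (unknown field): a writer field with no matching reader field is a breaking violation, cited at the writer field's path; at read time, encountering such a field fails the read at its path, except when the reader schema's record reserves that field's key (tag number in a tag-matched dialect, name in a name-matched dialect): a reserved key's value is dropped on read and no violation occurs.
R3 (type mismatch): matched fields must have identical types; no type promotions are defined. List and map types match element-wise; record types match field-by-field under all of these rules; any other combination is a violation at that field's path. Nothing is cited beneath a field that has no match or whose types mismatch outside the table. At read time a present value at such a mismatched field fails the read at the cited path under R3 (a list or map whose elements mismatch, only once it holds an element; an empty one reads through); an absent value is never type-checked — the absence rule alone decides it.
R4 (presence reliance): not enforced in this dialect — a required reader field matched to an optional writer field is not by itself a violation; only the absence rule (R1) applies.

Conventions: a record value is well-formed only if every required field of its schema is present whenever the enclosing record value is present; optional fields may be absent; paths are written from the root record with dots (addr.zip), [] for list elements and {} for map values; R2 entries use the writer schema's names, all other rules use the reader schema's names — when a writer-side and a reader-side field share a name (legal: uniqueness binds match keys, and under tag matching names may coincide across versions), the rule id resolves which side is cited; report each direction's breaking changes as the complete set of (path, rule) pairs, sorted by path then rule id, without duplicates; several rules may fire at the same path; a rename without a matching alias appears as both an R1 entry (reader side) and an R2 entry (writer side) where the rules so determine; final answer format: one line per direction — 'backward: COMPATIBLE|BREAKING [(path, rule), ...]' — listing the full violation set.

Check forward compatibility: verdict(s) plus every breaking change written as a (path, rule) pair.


forward: BREAKING [(blob, R2), (label, R3), (version, R1)]

the writer's type comes first in each Profile pair
checking forward for Profile: reader v1 against writer v2:
  label <- label (bool -> string, writer optional)
  active <- active (bool -> bool, writer required)
  verified <- verified (bool -> bool, writer optional)
  no writer field matches reader signature
  version <- version (int64 -> int64, writer optional)
  writer field blob has no reader counterpart
  violation R2 at blob
  violation R3 at label
  violation R1 at version
  forward on Profile therefore BREAKING (3)
the other Profile changes do not affect what is asked:
  field verified in record Profile: required changed to optional -> fires no rule on Profile, leaving the asked answer as it is
  field active in record Profile: optional changed to required -> matters only for Profile's backward compatibility — outside the asked direction


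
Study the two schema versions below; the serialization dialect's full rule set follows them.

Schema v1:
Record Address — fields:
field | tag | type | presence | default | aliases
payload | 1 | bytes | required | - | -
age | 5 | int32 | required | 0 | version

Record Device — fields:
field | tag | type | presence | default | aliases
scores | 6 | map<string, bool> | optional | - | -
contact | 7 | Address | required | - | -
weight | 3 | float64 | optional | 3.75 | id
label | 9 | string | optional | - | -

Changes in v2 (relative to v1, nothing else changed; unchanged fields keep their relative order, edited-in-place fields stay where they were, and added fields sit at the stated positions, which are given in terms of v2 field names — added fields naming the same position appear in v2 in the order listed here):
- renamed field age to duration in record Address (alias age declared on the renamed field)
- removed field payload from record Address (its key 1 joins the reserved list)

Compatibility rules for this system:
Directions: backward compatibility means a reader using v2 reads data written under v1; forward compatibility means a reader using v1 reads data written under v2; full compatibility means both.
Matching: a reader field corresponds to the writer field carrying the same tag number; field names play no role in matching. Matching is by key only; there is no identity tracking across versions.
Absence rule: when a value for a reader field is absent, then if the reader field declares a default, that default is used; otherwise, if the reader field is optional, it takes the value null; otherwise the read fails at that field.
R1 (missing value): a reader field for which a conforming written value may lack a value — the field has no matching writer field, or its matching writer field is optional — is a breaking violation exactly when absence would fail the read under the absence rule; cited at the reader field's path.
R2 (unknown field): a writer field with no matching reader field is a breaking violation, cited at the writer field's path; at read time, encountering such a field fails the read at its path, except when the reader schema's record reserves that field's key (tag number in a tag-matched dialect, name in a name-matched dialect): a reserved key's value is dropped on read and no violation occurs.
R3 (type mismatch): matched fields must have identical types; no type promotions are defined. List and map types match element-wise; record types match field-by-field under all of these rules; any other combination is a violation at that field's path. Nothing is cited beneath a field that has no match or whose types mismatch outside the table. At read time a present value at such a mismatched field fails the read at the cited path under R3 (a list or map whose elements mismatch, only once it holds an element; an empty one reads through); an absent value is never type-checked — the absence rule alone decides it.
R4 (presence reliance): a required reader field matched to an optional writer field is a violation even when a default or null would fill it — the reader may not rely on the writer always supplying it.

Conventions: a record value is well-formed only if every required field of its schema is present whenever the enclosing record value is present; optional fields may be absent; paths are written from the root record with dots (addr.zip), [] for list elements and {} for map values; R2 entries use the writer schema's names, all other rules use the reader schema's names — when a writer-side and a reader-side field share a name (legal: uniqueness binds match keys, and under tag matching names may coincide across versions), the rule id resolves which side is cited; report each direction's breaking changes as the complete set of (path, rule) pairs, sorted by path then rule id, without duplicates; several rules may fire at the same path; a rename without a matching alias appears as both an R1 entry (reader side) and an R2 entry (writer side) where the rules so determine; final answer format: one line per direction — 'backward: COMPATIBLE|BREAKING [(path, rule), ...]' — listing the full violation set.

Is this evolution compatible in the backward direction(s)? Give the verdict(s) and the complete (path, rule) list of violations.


each type pair in Device: writer, then reader
checking backward for Device: reader v2 against writer v1:
  scores: map<string, bool> -> map<string, bool>, writer optional; from scores
  contact: Address -> Address, writer required; from contact
  weight: float64 -> float64, writer optional; from weight
  label: string -> string, writer optional; from label
  contact.duration: int32 -> int32, writer required; from contact.age
  leftover writer field: contact.payload
  => no violations; backward on Device: COMPATIBLE
the rest of the Device diff is inert for this question:
  renamed field age to duration in record Address (alias age declared on the renamed field) -> no rule fires on it in Device's dialect; the asked verdict holds
  removed field payload from record Address (its key 1 joins the reserved list) -> matters only for Device's forward compatibility — outside the asked direction

backward: COMPATIBLE []


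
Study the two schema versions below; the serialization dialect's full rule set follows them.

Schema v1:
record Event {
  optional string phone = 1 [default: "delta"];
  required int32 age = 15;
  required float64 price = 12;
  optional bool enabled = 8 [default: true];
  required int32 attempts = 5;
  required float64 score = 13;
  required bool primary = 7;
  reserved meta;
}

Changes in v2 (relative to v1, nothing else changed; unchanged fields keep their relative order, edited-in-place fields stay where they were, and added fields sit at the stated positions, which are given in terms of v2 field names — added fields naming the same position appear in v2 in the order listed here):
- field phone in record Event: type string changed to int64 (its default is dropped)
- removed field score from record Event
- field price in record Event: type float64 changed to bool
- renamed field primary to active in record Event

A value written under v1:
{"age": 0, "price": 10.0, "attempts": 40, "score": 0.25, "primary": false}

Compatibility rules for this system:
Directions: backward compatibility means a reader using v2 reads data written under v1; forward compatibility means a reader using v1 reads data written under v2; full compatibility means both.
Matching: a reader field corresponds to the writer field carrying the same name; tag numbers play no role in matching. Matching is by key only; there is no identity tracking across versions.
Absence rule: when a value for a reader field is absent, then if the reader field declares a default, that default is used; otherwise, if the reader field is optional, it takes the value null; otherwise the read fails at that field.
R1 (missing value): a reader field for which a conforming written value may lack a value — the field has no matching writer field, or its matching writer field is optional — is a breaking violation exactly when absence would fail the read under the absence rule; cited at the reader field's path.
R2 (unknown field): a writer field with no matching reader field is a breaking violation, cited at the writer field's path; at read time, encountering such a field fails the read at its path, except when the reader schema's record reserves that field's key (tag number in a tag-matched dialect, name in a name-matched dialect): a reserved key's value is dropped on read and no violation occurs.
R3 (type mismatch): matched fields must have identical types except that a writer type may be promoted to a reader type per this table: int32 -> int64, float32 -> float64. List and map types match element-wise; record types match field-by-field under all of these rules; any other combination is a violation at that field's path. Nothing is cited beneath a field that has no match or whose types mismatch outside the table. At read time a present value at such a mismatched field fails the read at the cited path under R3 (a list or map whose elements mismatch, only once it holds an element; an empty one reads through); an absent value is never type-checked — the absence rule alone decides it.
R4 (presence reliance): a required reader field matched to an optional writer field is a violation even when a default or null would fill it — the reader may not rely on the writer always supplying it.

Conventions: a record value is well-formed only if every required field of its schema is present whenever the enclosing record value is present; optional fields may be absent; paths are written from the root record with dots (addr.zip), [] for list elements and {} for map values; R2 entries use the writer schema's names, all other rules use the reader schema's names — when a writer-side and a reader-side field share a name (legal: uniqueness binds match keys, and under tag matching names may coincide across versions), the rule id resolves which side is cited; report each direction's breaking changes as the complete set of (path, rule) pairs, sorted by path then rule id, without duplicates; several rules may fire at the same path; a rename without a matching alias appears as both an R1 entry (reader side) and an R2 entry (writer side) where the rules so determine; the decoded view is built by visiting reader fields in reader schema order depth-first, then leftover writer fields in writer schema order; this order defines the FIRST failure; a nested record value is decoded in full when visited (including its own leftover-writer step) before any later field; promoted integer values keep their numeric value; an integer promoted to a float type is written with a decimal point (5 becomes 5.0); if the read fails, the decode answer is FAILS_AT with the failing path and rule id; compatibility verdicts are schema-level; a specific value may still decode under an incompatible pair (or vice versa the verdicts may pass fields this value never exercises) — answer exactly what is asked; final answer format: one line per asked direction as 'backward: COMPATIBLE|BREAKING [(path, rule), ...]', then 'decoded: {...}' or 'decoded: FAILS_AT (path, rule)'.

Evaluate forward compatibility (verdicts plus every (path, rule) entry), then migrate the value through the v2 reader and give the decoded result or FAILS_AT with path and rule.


forward: BREAKING [(active, R2), (phone, R3), (price, R3), (primary, R1), (score, R1)]; decoded: FAILS_AT (price, R3)

arrows below run writer -> reader for Event
forward pass over Event, reader schema v1, writer schema v2:
  phone: paired with writer phone (int64 -> string; writer optional)
  age: paired with writer age (int32 -> int32; writer required)
  price: paired with writer price (bool -> float64; writer required)
  enabled: paired with writer enabled (bool -> bool; writer optional)
  attempts: paired with writer attempts (int32 -> int32; writer required)
  score: no writer match
  primary: no writer match
  leftover writer field: active
  R2 fires at active
  R3 fires at phone
  R3 fires at price
  R1 fires at primary
  R1 fires at score
  => forward: BREAKING (5)
decode (reader v2):
  phone := null (absent, optional -> null)
  age := 0
  read fails at price under R3
  => FAILS_AT (price, R3)


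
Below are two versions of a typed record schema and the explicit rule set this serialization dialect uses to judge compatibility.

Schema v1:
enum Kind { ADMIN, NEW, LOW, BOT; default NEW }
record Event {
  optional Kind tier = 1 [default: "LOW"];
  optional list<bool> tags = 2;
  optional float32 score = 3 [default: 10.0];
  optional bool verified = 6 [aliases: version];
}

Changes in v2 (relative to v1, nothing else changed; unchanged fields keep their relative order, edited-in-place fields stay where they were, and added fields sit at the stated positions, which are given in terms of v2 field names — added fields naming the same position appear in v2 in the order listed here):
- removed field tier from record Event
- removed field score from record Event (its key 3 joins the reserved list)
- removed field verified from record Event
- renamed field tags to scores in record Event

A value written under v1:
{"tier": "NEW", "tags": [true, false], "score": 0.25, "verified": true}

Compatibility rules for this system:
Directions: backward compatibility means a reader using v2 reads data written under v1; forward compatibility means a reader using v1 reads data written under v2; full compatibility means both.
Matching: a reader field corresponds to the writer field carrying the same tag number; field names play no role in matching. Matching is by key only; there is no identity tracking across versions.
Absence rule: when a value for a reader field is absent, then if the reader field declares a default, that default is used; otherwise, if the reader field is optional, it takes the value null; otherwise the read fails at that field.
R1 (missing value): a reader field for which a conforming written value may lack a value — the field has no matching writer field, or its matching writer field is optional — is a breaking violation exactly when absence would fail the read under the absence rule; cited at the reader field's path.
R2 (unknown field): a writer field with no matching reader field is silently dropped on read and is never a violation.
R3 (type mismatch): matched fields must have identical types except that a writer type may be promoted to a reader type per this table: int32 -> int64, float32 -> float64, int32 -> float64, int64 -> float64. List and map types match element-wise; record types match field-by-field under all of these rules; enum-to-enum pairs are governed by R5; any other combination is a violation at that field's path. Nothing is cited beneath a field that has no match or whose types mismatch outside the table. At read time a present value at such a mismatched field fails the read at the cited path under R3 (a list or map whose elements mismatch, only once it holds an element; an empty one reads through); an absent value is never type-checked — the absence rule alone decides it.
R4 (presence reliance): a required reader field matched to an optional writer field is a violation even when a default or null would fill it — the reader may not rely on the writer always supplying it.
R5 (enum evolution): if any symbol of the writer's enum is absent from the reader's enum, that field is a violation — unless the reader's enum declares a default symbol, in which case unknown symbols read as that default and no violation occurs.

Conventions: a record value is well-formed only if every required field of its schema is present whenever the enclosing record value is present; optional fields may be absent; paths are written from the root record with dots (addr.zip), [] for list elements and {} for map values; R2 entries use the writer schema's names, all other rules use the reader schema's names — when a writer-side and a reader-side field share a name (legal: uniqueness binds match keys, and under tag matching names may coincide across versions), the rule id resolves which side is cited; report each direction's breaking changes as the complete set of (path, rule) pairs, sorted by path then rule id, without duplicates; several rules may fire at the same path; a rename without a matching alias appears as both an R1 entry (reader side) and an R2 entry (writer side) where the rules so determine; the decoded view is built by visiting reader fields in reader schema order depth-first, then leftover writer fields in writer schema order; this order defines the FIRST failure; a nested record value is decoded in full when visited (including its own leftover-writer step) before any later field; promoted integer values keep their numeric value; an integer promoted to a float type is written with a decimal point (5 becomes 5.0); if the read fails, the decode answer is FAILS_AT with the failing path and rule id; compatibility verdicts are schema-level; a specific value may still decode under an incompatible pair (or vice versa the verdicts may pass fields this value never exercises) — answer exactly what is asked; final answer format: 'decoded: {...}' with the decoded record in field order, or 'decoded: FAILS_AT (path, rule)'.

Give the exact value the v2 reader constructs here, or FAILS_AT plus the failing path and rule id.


in Event below, arrows point writer -> reader
decode (reader v2):
  scores := [true, false] (from writer tags)
  writer tier: unknown -> dropped
  writer score: unknown -> dropped
  writer verified: unknown -> dropped
  => decoded: {"scores": [true, false]}

decoded: {"scores": [true, false]}


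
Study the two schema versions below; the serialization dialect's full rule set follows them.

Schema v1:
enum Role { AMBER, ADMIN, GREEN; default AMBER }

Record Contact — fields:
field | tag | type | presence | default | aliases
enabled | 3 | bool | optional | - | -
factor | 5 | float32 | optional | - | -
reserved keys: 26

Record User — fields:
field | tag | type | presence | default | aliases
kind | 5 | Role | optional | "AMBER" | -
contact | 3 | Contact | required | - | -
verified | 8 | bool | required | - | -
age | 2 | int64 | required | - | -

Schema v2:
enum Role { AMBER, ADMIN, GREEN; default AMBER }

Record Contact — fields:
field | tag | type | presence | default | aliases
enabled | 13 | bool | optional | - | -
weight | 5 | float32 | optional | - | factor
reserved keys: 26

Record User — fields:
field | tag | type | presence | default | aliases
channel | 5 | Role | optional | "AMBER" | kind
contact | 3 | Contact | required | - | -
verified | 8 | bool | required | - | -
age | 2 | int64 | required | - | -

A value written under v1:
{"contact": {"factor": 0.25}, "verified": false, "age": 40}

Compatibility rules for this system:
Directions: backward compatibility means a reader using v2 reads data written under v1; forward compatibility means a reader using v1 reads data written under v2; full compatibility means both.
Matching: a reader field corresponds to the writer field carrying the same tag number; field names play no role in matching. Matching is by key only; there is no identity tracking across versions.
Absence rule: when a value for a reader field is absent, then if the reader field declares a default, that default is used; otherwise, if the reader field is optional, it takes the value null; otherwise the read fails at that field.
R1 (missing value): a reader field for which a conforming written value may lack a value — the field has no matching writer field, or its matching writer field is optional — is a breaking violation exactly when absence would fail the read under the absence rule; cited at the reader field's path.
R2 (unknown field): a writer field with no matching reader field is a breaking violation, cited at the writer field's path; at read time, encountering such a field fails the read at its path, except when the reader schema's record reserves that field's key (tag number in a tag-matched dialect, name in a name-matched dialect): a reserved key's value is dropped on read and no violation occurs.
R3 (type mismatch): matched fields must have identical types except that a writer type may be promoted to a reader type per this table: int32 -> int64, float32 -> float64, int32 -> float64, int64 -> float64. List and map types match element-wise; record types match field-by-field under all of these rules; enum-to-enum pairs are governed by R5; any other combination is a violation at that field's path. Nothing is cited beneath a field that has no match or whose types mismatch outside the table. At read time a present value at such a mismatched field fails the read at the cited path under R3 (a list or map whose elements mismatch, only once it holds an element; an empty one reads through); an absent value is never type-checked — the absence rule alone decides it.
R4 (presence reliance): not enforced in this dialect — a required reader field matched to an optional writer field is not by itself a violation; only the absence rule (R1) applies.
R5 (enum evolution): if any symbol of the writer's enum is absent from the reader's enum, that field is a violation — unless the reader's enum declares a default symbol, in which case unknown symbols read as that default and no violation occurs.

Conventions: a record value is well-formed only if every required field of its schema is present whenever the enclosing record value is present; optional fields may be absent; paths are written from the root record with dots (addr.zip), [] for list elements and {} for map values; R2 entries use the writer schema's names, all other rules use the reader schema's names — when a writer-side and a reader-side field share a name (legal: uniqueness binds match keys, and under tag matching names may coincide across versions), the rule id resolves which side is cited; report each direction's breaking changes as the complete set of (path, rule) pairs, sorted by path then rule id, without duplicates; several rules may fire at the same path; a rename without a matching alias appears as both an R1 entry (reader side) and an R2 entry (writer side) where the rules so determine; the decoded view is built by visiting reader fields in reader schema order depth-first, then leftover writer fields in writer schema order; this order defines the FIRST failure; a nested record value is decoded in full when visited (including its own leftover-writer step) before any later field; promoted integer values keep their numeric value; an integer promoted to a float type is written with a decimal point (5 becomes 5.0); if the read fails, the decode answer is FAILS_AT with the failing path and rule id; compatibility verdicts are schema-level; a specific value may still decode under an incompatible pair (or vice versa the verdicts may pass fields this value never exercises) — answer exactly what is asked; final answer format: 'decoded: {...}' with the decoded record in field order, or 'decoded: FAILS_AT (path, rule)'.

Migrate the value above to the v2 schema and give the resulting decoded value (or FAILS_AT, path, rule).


decoded: {"channel": "AMBER", "contact": {"enabled": null, "weight": 0.25}, "verified": false, "age": 40}

each type pair in User: writer, then reader
decoding the User value with the v2 reader:
  channel := "AMBER" (absent -> default)
  contact.enabled := null (absent, optional -> null)
  contact.weight := 0.25 (from writer factor)
  verified := false
  age := 40
  => decoded: {"channel": "AMBER", "contact": {"enabled": null, "weight": 0.25}, "verified": false, "age": 40}
diffs on User not affecting the asked answer:
  field enabled in record Contact: tag 3 changed to 13 -> shifts the User verdicts, not this decode


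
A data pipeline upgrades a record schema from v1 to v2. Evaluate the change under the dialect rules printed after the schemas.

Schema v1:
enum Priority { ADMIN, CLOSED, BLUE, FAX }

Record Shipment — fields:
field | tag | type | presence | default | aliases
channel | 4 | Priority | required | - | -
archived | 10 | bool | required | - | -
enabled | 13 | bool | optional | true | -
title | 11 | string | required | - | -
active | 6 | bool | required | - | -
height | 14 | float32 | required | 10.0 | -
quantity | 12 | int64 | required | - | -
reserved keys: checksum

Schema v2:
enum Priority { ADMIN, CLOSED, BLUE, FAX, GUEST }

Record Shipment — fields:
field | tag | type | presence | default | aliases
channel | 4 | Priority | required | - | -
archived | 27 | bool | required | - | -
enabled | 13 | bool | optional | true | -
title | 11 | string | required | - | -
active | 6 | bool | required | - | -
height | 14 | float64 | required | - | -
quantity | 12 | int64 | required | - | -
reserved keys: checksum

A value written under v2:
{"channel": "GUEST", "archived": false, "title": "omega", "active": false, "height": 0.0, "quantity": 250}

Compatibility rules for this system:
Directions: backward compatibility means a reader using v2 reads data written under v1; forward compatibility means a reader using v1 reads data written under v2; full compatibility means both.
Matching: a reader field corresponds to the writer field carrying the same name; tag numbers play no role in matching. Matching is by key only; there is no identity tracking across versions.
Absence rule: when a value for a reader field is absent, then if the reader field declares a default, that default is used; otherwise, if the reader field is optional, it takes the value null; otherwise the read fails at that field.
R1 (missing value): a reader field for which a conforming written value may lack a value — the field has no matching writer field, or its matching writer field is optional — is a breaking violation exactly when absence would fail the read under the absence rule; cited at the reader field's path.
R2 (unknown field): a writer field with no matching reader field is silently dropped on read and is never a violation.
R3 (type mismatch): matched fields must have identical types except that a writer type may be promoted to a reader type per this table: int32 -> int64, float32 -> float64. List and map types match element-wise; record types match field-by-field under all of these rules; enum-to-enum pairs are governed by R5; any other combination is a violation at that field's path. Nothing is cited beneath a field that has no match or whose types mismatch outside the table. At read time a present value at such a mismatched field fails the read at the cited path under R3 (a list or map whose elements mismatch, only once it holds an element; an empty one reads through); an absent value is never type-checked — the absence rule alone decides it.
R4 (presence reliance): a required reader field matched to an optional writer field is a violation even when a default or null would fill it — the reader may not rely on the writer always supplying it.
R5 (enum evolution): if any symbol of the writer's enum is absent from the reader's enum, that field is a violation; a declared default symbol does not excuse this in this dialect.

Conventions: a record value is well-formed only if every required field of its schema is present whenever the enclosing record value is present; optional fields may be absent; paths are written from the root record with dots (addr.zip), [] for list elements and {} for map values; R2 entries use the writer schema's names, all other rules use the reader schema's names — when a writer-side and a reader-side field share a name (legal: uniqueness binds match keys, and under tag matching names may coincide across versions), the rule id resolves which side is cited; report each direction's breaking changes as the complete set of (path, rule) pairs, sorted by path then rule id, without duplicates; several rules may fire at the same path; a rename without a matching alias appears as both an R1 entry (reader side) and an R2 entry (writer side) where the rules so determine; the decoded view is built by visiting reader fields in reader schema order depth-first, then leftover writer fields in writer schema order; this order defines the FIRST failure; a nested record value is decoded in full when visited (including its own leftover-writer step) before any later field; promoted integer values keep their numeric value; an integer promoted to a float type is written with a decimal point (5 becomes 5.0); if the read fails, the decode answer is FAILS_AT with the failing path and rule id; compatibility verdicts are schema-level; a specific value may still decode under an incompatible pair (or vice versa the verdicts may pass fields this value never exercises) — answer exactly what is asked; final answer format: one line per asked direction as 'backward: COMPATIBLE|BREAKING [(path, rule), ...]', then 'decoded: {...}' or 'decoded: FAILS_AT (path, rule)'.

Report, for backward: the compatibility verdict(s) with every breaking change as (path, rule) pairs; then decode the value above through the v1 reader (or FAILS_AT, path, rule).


backward: COMPATIBLE []; decoded: FAILS_AT (channel, R5)

each type pair in Shipment: writer, then reader
backward pass over Shipment, reader schema v2, writer schema v1:
  channel <- channel (Priority -> Priority, writer required)
  archived <- archived (bool -> bool, writer required)
  enabled <- enabled (bool -> bool, writer optional)
  title <- title (string -> string, writer required)
  active <- active (bool -> bool, writer required)
  height <- height (float32 -> float64, writer required)
  quantity <- quantity (int64 -> int64, writer required)
  => backward: COMPATIBLE
decode (reader v1):
  read fails at channel under R5
  => FAILS_AT (channel, R5)
remaining Shipment differences; none change what is asked:
  field archived in record Shipment: tag 10 changed to 27 -> triggers nothing under Shipment's printed rules — same verdict
  field height in record Shipment: type float32 changed to float64 (its default is dropped) -> affects forward compatibility only, which is not asked
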